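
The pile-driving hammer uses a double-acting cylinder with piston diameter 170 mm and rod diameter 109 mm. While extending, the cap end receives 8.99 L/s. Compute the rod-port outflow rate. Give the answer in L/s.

Cap-side area A_cap = π/4 × (170 mm)² = 22700 mm^2
Rod-side annular area A_ann = π/4 × (170² − 109²) = 13370 mm^2
Piston speed v = Q_in/A_cap; rod-end outflow Q_out = v × A_ann = Q_in × A_ann/A_cap.

Q_out ≈ 5.29 L/s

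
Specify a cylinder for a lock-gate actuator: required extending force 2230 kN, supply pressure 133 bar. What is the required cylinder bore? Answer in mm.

Extension force acts on the full piston face: F = P × (π/4)D².
D = √(4F / (πP)) = √(4 × 2230 kN / (π × 133 bar))

D ≈ 462 mm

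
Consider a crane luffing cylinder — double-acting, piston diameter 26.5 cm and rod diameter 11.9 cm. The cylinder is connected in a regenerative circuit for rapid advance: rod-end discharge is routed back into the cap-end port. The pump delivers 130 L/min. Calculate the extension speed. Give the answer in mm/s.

v ≈ 195 mm/s

In regeneration the rod-end outflow joins the pump flow into the cap end, so the net volume the pump must supply per unit advance equals the rod cross-section area.
Rod cross-section A_rod = π/4 × (11.9 cm)² = 111.2 cm^2
v = Q_pump / A_rod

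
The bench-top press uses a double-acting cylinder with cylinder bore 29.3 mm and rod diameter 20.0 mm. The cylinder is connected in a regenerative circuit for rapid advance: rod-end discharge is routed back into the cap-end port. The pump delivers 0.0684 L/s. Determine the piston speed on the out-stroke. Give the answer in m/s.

v ≈ 0.218 m/s

In regeneration the rod-end outflow joins the pump flow into the cap end, so the net volume the pump must supply per unit advance equals the rod cross-section area.
Rod cross-section A_rod = π/4 × (20.0 mm)² = 314.2 mm^2
v = Q_pump / A_rod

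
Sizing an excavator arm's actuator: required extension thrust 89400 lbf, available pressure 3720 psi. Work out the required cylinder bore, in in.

D ≈ 5.53 in

Extension force acts on the full piston face: F = P × (π/4)D².
D = √(4F / (πP)) = √(4 × 89400 lbf / (π × 3720 psi))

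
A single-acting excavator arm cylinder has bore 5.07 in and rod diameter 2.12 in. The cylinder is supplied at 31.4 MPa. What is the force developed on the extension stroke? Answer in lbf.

F ≈ 91900 lbf

Cap-side area A_cap = π/4 × (5.07 in)² = 20.19 in^2
F = P × A_cap = 31.4 MPa × A_cap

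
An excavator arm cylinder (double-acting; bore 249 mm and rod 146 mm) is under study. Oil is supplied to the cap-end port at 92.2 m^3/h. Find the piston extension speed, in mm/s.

v ≈ 526 mm/s

Cap-side area A_cap = π/4 × (249 mm)² = 48700 mm^2
v = Q / A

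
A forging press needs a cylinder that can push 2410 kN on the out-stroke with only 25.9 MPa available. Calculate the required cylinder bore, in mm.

Extension force acts on the full piston face: F = P × (π/4)D².
D = √(4F / (πP)) = √(4 × 2410 kN / (π × 25.9 MPa))

D ≈ 344 mm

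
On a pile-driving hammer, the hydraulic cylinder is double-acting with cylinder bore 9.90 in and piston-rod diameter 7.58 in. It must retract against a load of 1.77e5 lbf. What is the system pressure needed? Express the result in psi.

Rod-side annular area A_ann = π/4 × (9.90² − 7.58²) = 31.85 in^2
Retraction: pressure acts on the annular area.
P = F / A = 1.77e5 lbf / A

P ≈ 5560 psi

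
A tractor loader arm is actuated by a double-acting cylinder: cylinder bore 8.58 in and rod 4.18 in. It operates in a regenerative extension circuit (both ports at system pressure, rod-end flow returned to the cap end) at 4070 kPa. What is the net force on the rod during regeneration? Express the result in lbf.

With equal pressure on both faces, forces on the annular region cancel; the net push is pressure × rod cross-section.
Rod cross-section A_rod = π/4 × (4.18 in)² = 13.72 in^2
F = P × A_rod

F ≈ 8100 lbf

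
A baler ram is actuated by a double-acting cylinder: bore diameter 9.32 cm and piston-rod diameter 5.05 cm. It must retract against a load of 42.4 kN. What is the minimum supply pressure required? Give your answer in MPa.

P ≈ 8.80 MPa

Rod-side annular area A_ann = π/4 × (9.32² − 5.05²) = 48.19 cm^2
Retraction: pressure acts on the annular area.
P = F / A = 42.4 kN / A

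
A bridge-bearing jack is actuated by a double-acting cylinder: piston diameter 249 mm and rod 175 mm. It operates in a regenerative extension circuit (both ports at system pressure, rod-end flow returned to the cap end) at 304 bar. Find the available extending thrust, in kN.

F ≈ 731 kN

With equal pressure on both faces, forces on the annular region cancel; the net push is pressure × rod cross-section.
Rod cross-section A_rod = π/4 × (175 mm)² = 24050 mm^2
F = P × A_rod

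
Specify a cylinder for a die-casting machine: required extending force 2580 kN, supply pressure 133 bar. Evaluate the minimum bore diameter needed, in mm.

D ≈ 497 mm

Extension force acts on the full piston face: F = P × (π/4)D².
D = √(4F / (πP)) = √(4 × 2580 kN / (π × 133 bar))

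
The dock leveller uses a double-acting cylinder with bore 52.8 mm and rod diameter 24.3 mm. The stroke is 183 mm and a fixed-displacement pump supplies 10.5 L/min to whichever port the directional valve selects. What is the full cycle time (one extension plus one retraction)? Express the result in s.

Cap-side area A_cap = π/4 × (52.8 mm)² = 2190 mm^2
Rod-side annular area A_ann = π/4 × (52.8² − 24.3²) = 1726 mm^2
t_ext = A_cap·L/Q = 2.290 s
t_ret = A_ann·L/Q = 1.805 s
t_cycle = t_ext + t_ret

t ≈ 4.09 s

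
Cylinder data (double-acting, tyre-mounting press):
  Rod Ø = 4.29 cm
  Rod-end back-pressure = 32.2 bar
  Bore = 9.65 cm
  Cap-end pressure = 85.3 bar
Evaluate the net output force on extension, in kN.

F ≈ 43.5 kN

Cap-side area A_cap = π/4 × (9.65 cm)² = 73.14 cm^2
Rod-side annular area A_ann = π/4 × (9.65² − 4.29²) = 58.68 cm^2
Net thrust = P_cap·A_cap − P_rod·A_ann = 62.39 kN − 18.90 kN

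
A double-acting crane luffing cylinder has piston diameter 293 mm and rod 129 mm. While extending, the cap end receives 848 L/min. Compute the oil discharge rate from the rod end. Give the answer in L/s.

Q_out ≈ 11.4 L/s

Cap-side area A_cap = π/4 × (293 mm)² = 67430 mm^2
Rod-side annular area A_ann = π/4 × (293² − 129²) = 54360 mm^2
Piston speed v = Q_in/A_cap; rod-end outflow Q_out = v × A_ann = Q_in × A_ann/A_cap.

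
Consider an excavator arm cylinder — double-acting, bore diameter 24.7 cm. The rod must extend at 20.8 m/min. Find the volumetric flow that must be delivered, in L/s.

Q ≈ 16.6 L/s

Cap-side area A_cap = π/4 × (24.7 cm)² = 479.2 cm^2
Q = A × v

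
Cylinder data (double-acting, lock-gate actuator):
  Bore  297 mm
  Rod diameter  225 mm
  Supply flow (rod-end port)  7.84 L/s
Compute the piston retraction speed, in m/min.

Rod-side annular area A_ann = π/4 × (297² − 225²) = 29520 mm^2
Flow into the rod-end port fills the annular volume.
v = Q / A

v ≈ 15.9 m/min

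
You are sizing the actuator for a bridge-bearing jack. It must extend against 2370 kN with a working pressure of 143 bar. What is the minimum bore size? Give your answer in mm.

D ≈ 459 mm

Extension force acts on the full piston face: F = P × (π/4)D².
D = √(4F / (πP)) = √(4 × 2370 kN / (π × 143 bar))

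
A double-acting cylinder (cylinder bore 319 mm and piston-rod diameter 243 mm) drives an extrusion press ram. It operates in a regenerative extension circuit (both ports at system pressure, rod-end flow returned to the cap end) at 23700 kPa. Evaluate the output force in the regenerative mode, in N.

F ≈ 1.10e6 N

With equal pressure on both faces, forces on the annular region cancel; the net push is pressure × rod cross-section.
Rod cross-section A_rod = π/4 × (243 mm)² = 46380 mm^2
F = P × A_rod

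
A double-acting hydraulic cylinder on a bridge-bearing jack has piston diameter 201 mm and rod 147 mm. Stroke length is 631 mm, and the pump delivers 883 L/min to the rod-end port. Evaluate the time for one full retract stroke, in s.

Rod-side annular area A_ann = π/4 × (201² − 147²) = 14760 mm^2
Swept volume V = A × L; t = V / Q = A·L / Q

t ≈ 0.633 s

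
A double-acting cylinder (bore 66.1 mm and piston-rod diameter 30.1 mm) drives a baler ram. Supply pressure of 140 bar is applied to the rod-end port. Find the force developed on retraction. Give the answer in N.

Rod-side annular area A_ann = π/4 × (66.1² − 30.1²) = 2720 mm^2
On retraction the pressure acts on the annular area (bore minus rod).
F = P × A_ann

F ≈ 38100 N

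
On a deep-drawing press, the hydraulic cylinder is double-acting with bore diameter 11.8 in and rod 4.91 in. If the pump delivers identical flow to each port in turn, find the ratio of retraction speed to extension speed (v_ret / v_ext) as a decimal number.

v_ret/v_ext ≈ 1.21

Cap-side area A_cap = π/4 × (11.8 in)² = 109.4 in^2
Rod-side annular area A_ann = π/4 × (11.8² − 4.91²) = 90.42 in^2
For equal Q, v ∝ 1/A, so v_ret/v_ext = A_cap/A_ann.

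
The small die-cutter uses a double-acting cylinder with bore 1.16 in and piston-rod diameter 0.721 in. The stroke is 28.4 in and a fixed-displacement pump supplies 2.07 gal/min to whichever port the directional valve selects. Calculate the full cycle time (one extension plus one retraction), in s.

t ≈ 6.08 s

Cap-side area A_cap = π/4 × (1.16 in)² = 1.057 in^2
Rod-side annular area A_ann = π/4 × (1.16² − 0.721²) = 0.6485 in^2
t_ext = A_cap·L/Q = 3.766 s
t_ret = A_ann·L/Q = 2.311 s
t_cycle = t_ext + t_ret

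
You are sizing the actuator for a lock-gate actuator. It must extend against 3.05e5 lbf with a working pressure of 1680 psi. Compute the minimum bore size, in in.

Extension force acts on the full piston face: F = P × (π/4)D².
D = √(4F / (πP)) = √(4 × 3.05e5 lbf / (π × 1680 psi))

D ≈ 15.2 in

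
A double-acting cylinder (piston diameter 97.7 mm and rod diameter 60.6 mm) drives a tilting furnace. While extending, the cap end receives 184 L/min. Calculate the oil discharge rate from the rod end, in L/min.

Q_out ≈ 113 L/min

Cap-side area A_cap = π/4 × (97.7 mm)² = 7497 mm^2
Rod-side annular area A_ann = π/4 × (97.7² − 60.6²) = 4613 mm^2
Piston speed v = Q_in/A_cap; rod-end outflow Q_out = v × A_ann = Q_in × A_ann/A_cap.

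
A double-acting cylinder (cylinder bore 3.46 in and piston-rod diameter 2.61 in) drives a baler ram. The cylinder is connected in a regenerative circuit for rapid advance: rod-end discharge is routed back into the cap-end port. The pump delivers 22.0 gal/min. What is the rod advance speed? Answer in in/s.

In regeneration the rod-end outflow joins the pump flow into the cap end, so the net volume the pump must supply per unit advance equals the rod cross-section area.
Rod cross-section A_rod = π/4 × (2.61 in)² = 5.350 in^2
v = Q_pump / A_rod

v ≈ 15.8 in/s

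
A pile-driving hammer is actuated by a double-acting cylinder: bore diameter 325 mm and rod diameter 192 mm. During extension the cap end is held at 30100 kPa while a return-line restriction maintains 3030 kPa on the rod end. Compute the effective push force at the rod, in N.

F ≈ 2.33e6 N

Cap-side area A_cap = π/4 × (325 mm)² = 82960 mm^2
Rod-side annular area A_ann = π/4 × (325² − 192²) = 54000 mm^2
Net thrust = P_cap·A_cap − P_rod·A_ann = 2.497e6 N − 1.636e5 N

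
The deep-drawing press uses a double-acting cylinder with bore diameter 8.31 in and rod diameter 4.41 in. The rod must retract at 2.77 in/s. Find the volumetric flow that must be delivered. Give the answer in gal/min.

Q ≈ 28.0 gal/min

Rod-side annular area A_ann = π/4 × (8.31² − 4.41²) = 38.96 in^2
Q = A × v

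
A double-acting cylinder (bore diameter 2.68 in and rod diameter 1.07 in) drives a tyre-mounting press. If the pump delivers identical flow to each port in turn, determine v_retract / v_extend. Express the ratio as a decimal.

v_ret/v_ext ≈ 1.19

Cap-side area A_cap = π/4 × (2.68 in)² = 5.641 in^2
Rod-side annular area A_ann = π/4 × (2.68² − 1.07²) = 4.742 in^2
For equal Q, v ∝ 1/A, so v_ret/v_ext = A_cap/A_ann.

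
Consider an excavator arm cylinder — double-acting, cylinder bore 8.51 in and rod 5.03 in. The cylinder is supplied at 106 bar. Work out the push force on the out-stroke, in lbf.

F ≈ 87400 lbf

Cap-side area A_cap = π/4 × (8.51 in)² = 56.88 in^2
F = P × A_cap = 106 bar × A_cap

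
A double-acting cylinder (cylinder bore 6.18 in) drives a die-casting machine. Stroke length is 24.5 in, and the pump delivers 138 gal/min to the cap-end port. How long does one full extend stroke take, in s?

Cap-side area A_cap = π/4 × (6.18 in)² = 30.00 in^2
Swept volume V = A × L; t = V / Q = A·L / Q

t ≈ 1.38 s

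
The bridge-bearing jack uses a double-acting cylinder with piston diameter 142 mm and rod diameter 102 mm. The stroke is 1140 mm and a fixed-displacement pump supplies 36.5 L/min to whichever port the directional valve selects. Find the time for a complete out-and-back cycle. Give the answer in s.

t ≈ 44.0 s

Cap-side area A_cap = π/4 × (142 mm)² = 15840 mm^2
Rod-side annular area A_ann = π/4 × (142² − 102²) = 7665 mm^2
t_ext = A_cap·L/Q = 29.68 s
t_ret = A_ann·L/Q = 14.36 s
t_cycle = t_ext + t_ret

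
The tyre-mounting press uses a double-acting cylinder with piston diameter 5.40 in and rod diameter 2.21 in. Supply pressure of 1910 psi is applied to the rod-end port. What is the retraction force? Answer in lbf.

F ≈ 36400 lbf

Rod-side annular area A_ann = π/4 × (5.40² − 2.21²) = 19.07 in^2
On retraction the pressure acts on the annular area (bore minus rod).
F = P × A_ann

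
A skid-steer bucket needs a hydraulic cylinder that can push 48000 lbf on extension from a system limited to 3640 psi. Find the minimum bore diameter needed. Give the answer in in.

Extension force acts on the full piston face: F = P × (π/4)D².
D = √(4F / (πP)) = √(4 × 48000 lbf / (π × 3640 psi))

D ≈ 4.10 in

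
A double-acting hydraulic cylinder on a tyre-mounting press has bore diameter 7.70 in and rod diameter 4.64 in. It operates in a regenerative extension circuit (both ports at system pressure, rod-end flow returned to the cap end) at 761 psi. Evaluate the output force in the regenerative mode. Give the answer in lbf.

F ≈ 12900 lbf

With equal pressure on both faces, forces on the annular region cancel; the net push is pressure × rod cross-section.
Rod cross-section A_rod = π/4 × (4.64 in)² = 16.91 in^2
F = P × A_rod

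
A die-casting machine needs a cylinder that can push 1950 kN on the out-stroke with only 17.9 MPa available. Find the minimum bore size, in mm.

D ≈ 372 mm

Extension force acts on the full piston face: F = P × (π/4)D².
D = √(4F / (πP)) = √(4 × 1950 kN / (π × 17.9 MPa))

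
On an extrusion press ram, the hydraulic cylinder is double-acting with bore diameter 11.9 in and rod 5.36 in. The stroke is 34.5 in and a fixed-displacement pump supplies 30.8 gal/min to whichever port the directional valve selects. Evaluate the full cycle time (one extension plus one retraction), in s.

t ≈ 58.2 s

Cap-side area A_cap = π/4 × (11.9 in)² = 111.2 in^2
Rod-side annular area A_ann = π/4 × (11.9² − 5.36²) = 88.66 in^2
t_ext = A_cap·L/Q = 32.36 s
t_ret = A_ann·L/Q = 25.79 s
t_cycle = t_ext + t_ret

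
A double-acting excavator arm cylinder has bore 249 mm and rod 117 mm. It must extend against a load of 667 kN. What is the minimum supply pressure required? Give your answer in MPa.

P ≈ 13.7 MPa

Cap-side area A_cap = π/4 × (249 mm)² = 48700 mm^2
P = F / A = 667 kN / A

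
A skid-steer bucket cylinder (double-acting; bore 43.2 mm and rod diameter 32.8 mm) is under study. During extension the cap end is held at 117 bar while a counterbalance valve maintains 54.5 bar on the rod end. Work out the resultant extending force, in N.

Cap-side area A_cap = π/4 × (43.2 mm)² = 1466 mm^2
Rod-side annular area A_ann = π/4 × (43.2² − 32.8²) = 620.8 mm^2
Net thrust = P_cap·A_cap − P_rod·A_ann = 17150 N − 3383 N

F ≈ 13800 N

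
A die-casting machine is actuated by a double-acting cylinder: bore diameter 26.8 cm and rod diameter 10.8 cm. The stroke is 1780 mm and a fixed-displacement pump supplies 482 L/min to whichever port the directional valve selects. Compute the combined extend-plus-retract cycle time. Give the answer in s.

t ≈ 23.0 s

Cap-side area A_cap = π/4 × (26.8 cm)² = 564.1 cm^2
Rod-side annular area A_ann = π/4 × (26.8² − 10.8²) = 472.5 cm^2
t_ext = A_cap·L/Q = 12.50 s
t_ret = A_ann·L/Q = 10.47 s
t_cycle = t_ext + t_ret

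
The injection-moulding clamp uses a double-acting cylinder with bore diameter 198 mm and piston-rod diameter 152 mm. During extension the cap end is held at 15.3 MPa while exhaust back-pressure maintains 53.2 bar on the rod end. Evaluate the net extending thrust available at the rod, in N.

F ≈ 4.04e5 N

Cap-side area A_cap = π/4 × (198 mm)² = 30790 mm^2
Rod-side annular area A_ann = π/4 × (198² − 152²) = 12640 mm^2
Net thrust = P_cap·A_cap − P_rod·A_ann = 4.711e5 N − 67270 N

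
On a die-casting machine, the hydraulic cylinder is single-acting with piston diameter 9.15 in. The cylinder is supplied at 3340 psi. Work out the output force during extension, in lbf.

F ≈ 2.20e5 lbf

Cap-side area A_cap = π/4 × (9.15 in)² = 65.76 in^2
F = P × A_cap = 3340 psi × A_cap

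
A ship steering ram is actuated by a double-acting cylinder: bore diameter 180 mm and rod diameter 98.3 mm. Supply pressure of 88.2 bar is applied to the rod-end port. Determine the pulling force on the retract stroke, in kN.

Rod-side annular area A_ann = π/4 × (180² − 98.3²) = 17860 mm^2
On retraction the pressure acts on the annular area (bore minus rod).
F = P × A_ann

F ≈ 158 kN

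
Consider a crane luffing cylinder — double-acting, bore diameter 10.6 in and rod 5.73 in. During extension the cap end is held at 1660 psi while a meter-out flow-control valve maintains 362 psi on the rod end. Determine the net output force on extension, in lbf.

Cap-side area A_cap = π/4 × (10.6 in)² = 88.25 in^2
Rod-side annular area A_ann = π/4 × (10.6² − 5.73²) = 62.46 in^2
Net thrust = P_cap·A_cap − P_rod·A_ann = 1.465e5 lbf − 22610 lbf

F ≈ 1.24e5 lbf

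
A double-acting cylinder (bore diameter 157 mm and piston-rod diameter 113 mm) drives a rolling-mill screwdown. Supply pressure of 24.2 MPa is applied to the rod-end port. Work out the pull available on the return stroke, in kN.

F ≈ 226 kN

Rod-side annular area A_ann = π/4 × (157² − 113²) = 9331 mm^2
On retraction the pressure acts on the annular area (bore minus rod).
F = P × A_ann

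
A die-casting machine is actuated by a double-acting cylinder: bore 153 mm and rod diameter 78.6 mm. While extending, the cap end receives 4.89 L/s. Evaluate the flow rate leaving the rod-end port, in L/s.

Cap-side area A_cap = π/4 × (153 mm)² = 18390 mm^2
Rod-side annular area A_ann = π/4 × (153² − 78.6²) = 13530 mm^2
Piston speed v = Q_in/A_cap; rod-end outflow Q_out = v × A_ann = Q_in × A_ann/A_cap.

Q_out ≈ 3.60 L/s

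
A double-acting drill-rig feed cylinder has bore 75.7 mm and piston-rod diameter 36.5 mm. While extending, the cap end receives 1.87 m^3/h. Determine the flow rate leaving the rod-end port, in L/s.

Cap-side area A_cap = π/4 × (75.7 mm)² = 4501 mm^2
Rod-side annular area A_ann = π/4 × (75.7² − 36.5²) = 3454 mm^2
Piston speed v = Q_in/A_cap; rod-end outflow Q_out = v × A_ann = Q_in × A_ann/A_cap.

Q_out ≈ 0.399 L/s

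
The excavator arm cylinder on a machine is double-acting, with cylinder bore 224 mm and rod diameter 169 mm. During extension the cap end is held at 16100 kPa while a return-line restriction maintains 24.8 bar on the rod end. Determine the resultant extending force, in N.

Cap-side area A_cap = π/4 × (224 mm)² = 39410 mm^2
Rod-side annular area A_ann = π/4 × (224² − 169²) = 16980 mm^2
Net thrust = P_cap·A_cap − P_rod·A_ann = 6.345e5 N − 42100 N

F ≈ 5.92e5 N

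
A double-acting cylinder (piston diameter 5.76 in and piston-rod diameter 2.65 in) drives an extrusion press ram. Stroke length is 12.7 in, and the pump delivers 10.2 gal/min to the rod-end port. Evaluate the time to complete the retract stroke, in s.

Rod-side annular area A_ann = π/4 × (5.76² − 2.65²) = 20.54 in^2
Swept volume V = A × L; t = V / Q = A·L / Q

t ≈ 6.64 s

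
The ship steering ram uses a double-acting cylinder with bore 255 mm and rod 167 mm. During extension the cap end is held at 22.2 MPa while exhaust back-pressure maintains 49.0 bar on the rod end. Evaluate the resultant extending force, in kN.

Cap-side area A_cap = π/4 × (255 mm)² = 51070 mm^2
Rod-side annular area A_ann = π/4 × (255² − 167²) = 29170 mm^2
Net thrust = P_cap·A_cap − P_rod·A_ann = 1134 kN − 142.9 kN

F ≈ 991 kN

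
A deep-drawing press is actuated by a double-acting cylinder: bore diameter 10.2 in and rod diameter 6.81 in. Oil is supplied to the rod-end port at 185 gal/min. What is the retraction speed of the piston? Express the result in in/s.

Rod-side annular area A_ann = π/4 × (10.2² − 6.81²) = 45.29 in^2
Flow into the rod-end port fills the annular volume.
v = Q / A

v ≈ 15.7 in/s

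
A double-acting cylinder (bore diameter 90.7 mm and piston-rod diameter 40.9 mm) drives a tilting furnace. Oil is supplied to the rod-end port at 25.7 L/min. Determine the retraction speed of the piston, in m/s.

v ≈ 0.0832 m/s

Rod-side annular area A_ann = π/4 × (90.7² − 40.9²) = 5147 mm^2
Flow into the rod-end port fills the annular volume.
v = Q / A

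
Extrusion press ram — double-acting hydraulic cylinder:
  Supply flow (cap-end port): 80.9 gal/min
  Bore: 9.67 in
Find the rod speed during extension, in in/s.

v ≈ 4.24 in/s

Cap-side area A_cap = π/4 × (9.67 in)² = 73.44 in^2
v = Q / A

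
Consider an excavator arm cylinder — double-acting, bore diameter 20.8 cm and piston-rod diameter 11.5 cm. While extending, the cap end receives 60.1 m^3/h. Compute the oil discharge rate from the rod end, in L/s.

Cap-side area A_cap = π/4 × (20.8 cm)² = 339.8 cm^2
Rod-side annular area A_ann = π/4 × (20.8² − 11.5²) = 235.9 cm^2
Piston speed v = Q_in/A_cap; rod-end outflow Q_out = v × A_ann = Q_in × A_ann/A_cap.

Q_out ≈ 11.6 L/s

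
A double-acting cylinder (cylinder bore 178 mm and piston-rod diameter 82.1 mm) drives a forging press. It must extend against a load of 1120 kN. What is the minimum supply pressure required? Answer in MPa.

P ≈ 45.0 MPa

Cap-side area A_cap = π/4 × (178 mm)² = 24880 mm^2
P = F / A = 1120 kN / A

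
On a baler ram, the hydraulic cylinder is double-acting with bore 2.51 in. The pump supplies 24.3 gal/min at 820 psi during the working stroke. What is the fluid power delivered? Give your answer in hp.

Hydraulic power = P × Q

W ≈ 11.6 hp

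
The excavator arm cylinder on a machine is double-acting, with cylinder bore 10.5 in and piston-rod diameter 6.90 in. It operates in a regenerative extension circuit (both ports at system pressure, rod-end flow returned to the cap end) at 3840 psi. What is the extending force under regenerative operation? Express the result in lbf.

With equal pressure on both faces, forces on the annular region cancel; the net push is pressure × rod cross-section.
Rod cross-section A_rod = π/4 × (6.90 in)² = 37.39 in^2
F = P × A_rod

F ≈ 1.44e5 lbf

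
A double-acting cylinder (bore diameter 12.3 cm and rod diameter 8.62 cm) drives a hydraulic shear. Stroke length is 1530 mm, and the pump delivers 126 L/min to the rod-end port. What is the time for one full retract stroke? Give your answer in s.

t ≈ 4.41 s

Rod-side annular area A_ann = π/4 × (12.3² − 8.62²) = 60.46 cm^2
Swept volume V = A × L; t = V / Q = A·L / Q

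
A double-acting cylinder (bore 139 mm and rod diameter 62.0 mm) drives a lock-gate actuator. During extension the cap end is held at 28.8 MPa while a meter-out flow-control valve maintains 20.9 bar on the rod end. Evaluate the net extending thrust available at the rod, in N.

Cap-side area A_cap = π/4 × (139 mm)² = 15170 mm^2
Rod-side annular area A_ann = π/4 × (139² − 62.0²) = 12160 mm^2
Net thrust = P_cap·A_cap − P_rod·A_ann = 4.370e5 N − 25410 N

F ≈ 4.12e5 N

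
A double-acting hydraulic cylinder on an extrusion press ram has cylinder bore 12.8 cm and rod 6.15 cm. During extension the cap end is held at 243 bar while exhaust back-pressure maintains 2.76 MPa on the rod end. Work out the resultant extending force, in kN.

Cap-side area A_cap = π/4 × (12.8 cm)² = 128.7 cm^2
Rod-side annular area A_ann = π/4 × (12.8² − 6.15²) = 98.97 cm^2
Net thrust = P_cap·A_cap − P_rod·A_ann = 312.7 kN − 27.32 kN

F ≈ 285 kN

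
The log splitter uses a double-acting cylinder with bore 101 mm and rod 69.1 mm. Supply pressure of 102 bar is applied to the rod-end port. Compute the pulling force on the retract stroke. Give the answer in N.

F ≈ 43500 N

Rod-side annular area A_ann = π/4 × (101² − 69.1²) = 4262 mm^2
On retraction the pressure acts on the annular area (bore minus rod).
F = P × A_ann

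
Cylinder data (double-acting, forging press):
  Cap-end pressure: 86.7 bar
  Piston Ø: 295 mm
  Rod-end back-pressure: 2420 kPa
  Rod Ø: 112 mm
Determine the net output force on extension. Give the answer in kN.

Cap-side area A_cap = π/4 × (295 mm)² = 68350 mm^2
Rod-side annular area A_ann = π/4 × (295² − 112²) = 58500 mm^2
Net thrust = P_cap·A_cap − P_rod·A_ann = 592.6 kN − 141.6 kN

F ≈ 451 kN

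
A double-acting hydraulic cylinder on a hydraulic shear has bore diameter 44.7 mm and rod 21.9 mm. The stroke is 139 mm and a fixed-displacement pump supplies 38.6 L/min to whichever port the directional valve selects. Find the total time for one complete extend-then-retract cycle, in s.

t ≈ 0.597 s

Cap-side area A_cap = π/4 × (44.7 mm)² = 1569 mm^2
Rod-side annular area A_ann = π/4 × (44.7² − 21.9²) = 1193 mm^2
t_ext = A_cap·L/Q = 0.3391 s
t_ret = A_ann·L/Q = 0.2577 s
t_cycle = t_ext + t_ret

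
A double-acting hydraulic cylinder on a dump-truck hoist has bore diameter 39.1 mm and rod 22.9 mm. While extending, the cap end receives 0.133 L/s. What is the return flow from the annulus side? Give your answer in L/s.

Cap-side area A_cap = π/4 × (39.1 mm)² = 1201 mm^2
Rod-side annular area A_ann = π/4 × (39.1² − 22.9²) = 788.9 mm^2
Piston speed v = Q_in/A_cap; rod-end outflow Q_out = v × A_ann = Q_in × A_ann/A_cap.

Q_out ≈ 0.0874 L/s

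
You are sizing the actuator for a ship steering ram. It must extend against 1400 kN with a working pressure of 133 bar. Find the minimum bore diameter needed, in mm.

Extension force acts on the full piston face: F = P × (π/4)D².
D = √(4F / (πP)) = √(4 × 1400 kN / (π × 133 bar))

D ≈ 366 mm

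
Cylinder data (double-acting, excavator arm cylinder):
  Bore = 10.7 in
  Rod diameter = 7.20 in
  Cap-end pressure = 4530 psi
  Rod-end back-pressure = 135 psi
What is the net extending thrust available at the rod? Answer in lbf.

F ≈ 4.01e5 lbf

Cap-side area A_cap = π/4 × (10.7 in)² = 89.92 in^2
Rod-side annular area A_ann = π/4 × (10.7² − 7.20²) = 49.21 in^2
Net thrust = P_cap·A_cap − P_rod·A_ann = 4.073e5 lbf − 6643 lbf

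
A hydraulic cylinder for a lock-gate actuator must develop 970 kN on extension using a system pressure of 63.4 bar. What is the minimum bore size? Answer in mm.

Extension force acts on the full piston face: F = P × (π/4)D².
D = √(4F / (πP)) = √(4 × 970 kN / (π × 63.4 bar))

D ≈ 441 mm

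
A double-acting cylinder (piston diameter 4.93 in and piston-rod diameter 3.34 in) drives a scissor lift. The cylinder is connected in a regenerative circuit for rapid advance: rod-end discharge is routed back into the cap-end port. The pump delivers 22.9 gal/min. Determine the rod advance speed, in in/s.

v ≈ 10.1 in/s

In regeneration the rod-end outflow joins the pump flow into the cap end, so the net volume the pump must supply per unit advance equals the rod cross-section area.
Rod cross-section A_rod = π/4 × (3.34 in)² = 8.762 in^2
v = Q_pump / A_rod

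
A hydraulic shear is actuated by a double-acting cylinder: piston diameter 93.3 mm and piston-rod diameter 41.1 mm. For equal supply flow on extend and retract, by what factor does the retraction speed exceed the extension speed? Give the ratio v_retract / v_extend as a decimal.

Cap-side area A_cap = π/4 × (93.3 mm)² = 6837 mm^2
Rod-side annular area A_ann = π/4 × (93.3² − 41.1²) = 5510 mm^2
For equal Q, v ∝ 1/A, so v_ret/v_ext = A_cap/A_ann.

v_ret/v_ext ≈ 1.24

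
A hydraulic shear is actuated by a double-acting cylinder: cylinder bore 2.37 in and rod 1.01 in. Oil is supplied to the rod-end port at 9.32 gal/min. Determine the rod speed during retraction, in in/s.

v ≈ 9.94 in/s

Rod-side annular area A_ann = π/4 × (2.37² − 1.01²) = 3.610 in^2
Flow into the rod-end port fills the annular volume.
v = Q / A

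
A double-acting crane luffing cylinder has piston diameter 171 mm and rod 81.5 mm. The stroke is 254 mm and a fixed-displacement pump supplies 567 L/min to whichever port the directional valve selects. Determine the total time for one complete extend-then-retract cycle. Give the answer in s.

Cap-side area A_cap = π/4 × (171 mm)² = 22970 mm^2
Rod-side annular area A_ann = π/4 × (171² − 81.5²) = 17750 mm^2
t_ext = A_cap·L/Q = 0.6173 s
t_ret = A_ann·L/Q = 0.4771 s
t_cycle = t_ext + t_ret

t ≈ 1.09 s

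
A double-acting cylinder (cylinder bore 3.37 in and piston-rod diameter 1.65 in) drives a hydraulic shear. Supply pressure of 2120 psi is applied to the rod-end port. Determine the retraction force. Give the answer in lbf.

F ≈ 14400 lbf

Rod-side annular area A_ann = π/4 × (3.37² − 1.65²) = 6.781 in^2
On retraction the pressure acts on the annular area (bore minus rod).
F = P × A_ann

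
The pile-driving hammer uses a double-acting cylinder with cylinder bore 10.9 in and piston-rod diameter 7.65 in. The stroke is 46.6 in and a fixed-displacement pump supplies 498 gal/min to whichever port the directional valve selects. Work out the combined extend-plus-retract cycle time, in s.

t ≈ 3.42 s

Cap-side area A_cap = π/4 × (10.9 in)² = 93.31 in^2
Rod-side annular area A_ann = π/4 × (10.9² − 7.65²) = 47.35 in^2
t_ext = A_cap·L/Q = 2.268 s
t_ret = A_ann·L/Q = 1.151 s
t_cycle = t_ext + t_ret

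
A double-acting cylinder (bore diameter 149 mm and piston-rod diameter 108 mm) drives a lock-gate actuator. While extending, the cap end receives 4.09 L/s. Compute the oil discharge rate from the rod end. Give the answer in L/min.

Q_out ≈ 116 L/min

Cap-side area A_cap = π/4 × (149 mm)² = 17440 mm^2
Rod-side annular area A_ann = π/4 × (149² − 108²) = 8276 mm^2
Piston speed v = Q_in/A_cap; rod-end outflow Q_out = v × A_ann = Q_in × A_ann/A_cap.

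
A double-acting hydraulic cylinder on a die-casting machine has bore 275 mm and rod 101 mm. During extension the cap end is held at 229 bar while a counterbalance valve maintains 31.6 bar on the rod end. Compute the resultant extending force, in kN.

F ≈ 1200 kN

Cap-side area A_cap = π/4 × (275 mm)² = 59400 mm^2
Rod-side annular area A_ann = π/4 × (275² − 101²) = 51380 mm^2
Net thrust = P_cap·A_cap − P_rod·A_ann = 1360 kN − 162.4 kN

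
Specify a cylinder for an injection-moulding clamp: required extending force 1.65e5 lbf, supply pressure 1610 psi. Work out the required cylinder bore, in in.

D ≈ 11.4 in

Extension force acts on the full piston face: F = P × (π/4)D².
D = √(4F / (πP)) = √(4 × 1.65e5 lbf / (π × 1610 psi))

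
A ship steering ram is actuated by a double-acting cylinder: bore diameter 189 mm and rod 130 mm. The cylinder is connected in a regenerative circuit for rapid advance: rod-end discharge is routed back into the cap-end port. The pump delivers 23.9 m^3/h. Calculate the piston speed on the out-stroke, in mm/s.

v ≈ 500 mm/s

In regeneration the rod-end outflow joins the pump flow into the cap end, so the net volume the pump must supply per unit advance equals the rod cross-section area.
Rod cross-section A_rod = π/4 × (130 mm)² = 13270 mm^2
v = Q_pump / A_rod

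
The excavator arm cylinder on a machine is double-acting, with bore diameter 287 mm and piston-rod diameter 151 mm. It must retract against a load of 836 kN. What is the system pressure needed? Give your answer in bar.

Rod-side annular area A_ann = π/4 × (287² − 151²) = 46780 mm^2
Retraction: pressure acts on the annular area.
P = F / A = 836 kN / A

P ≈ 179 bar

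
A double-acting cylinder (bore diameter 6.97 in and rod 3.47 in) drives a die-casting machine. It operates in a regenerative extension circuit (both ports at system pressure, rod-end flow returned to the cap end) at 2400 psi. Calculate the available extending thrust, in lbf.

F ≈ 22700 lbf

With equal pressure on both faces, forces on the annular region cancel; the net push is pressure × rod cross-section.
Rod cross-section A_rod = π/4 × (3.47 in)² = 9.457 in^2
F = P × A_rod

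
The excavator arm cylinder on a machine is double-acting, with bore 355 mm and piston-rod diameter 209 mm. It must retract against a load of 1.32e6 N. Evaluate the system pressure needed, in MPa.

P ≈ 20.4 MPa

Rod-side annular area A_ann = π/4 × (355² − 209²) = 64670 mm^2
Retraction: pressure acts on the annular area.
P = F / A = 1.32e6 N / A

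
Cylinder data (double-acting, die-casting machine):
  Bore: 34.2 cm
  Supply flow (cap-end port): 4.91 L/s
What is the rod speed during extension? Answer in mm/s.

Cap-side area A_cap = π/4 × (34.2 cm)² = 918.6 cm^2
v = Q / A

v ≈ 53.4 mm/s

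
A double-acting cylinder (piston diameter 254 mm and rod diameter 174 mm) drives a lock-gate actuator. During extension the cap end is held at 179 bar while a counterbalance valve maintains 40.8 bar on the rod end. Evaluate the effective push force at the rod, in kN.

F ≈ 797 kN

Cap-side area A_cap = π/4 × (254 mm)² = 50670 mm^2
Rod-side annular area A_ann = π/4 × (254² − 174²) = 26890 mm^2
Net thrust = P_cap·A_cap − P_rod·A_ann = 907.0 kN − 109.7 kN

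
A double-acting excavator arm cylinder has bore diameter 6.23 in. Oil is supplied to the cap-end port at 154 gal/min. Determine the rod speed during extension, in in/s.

Cap-side area A_cap = π/4 × (6.23 in)² = 30.48 in^2
v = Q / A

v ≈ 19.4 in/s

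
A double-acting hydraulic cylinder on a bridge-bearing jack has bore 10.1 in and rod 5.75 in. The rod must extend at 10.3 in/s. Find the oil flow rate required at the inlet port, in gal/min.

Cap-side area A_cap = π/4 × (10.1 in)² = 80.12 in^2
Q = A × v

Q ≈ 214 gal/min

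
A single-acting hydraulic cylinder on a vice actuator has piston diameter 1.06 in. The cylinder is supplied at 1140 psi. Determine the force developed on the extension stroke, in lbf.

Cap-side area A_cap = π/4 × (1.06 in)² = 0.8825 in^2
F = P × A_cap = 1140 psi × A_cap

F ≈ 1010 lbf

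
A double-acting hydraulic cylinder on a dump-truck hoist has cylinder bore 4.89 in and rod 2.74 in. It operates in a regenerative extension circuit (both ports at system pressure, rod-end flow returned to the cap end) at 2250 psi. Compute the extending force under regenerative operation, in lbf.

With equal pressure on both faces, forces on the annular region cancel; the net push is pressure × rod cross-section.
Rod cross-section A_rod = π/4 × (2.74 in)² = 5.896 in^2
F = P × A_rod

F ≈ 13300 lbf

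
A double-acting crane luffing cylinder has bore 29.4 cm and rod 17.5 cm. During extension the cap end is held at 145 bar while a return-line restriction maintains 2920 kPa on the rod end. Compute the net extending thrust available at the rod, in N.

F ≈ 8.56e5 N

Cap-side area A_cap = π/4 × (29.4 cm)² = 678.9 cm^2
Rod-side annular area A_ann = π/4 × (29.4² − 17.5²) = 438.3 cm^2
Net thrust = P_cap·A_cap − P_rod·A_ann = 9.844e5 N − 1.280e5 N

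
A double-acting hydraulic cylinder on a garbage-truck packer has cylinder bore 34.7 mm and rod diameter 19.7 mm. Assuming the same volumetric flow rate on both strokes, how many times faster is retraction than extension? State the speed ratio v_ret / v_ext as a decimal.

Cap-side area A_cap = π/4 × (34.7 mm)² = 945.7 mm^2
Rod-side annular area A_ann = π/4 × (34.7² − 19.7²) = 640.9 mm^2
For equal Q, v ∝ 1/A, so v_ret/v_ext = A_cap/A_ann.

v_ret/v_ext ≈ 1.48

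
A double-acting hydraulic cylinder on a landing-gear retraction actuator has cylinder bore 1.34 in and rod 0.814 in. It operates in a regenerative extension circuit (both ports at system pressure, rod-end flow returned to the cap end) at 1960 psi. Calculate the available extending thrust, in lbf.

With equal pressure on both faces, forces on the annular region cancel; the net push is pressure × rod cross-section.
Rod cross-section A_rod = π/4 × (0.814 in)² = 0.5204 in^2
F = P × A_rod

F ≈ 1020 lbf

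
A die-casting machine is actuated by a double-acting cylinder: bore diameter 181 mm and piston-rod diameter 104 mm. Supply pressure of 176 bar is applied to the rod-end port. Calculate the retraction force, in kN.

F ≈ 303 kN

Rod-side annular area A_ann = π/4 × (181² − 104²) = 17240 mm^2
On retraction the pressure acts on the annular area (bore minus rod).
F = P × A_ann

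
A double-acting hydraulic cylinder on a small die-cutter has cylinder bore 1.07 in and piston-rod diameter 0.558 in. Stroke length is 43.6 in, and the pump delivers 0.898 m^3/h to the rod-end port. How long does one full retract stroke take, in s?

t ≈ 1.88 s

Rod-side annular area A_ann = π/4 × (1.07² − 0.558²) = 0.6547 in^2
Swept volume V = A × L; t = V / Q = A·L / Q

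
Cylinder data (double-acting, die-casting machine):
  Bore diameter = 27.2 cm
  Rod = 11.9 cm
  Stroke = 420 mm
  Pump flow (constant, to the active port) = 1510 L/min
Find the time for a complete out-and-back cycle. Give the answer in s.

t ≈ 1.75 s

Cap-side area A_cap = π/4 × (27.2 cm)² = 581.1 cm^2
Rod-side annular area A_ann = π/4 × (27.2² − 11.9²) = 469.8 cm^2
t_ext = A_cap·L/Q = 0.9697 s
t_ret = A_ann·L/Q = 0.7841 s
t_cycle = t_ext + t_ret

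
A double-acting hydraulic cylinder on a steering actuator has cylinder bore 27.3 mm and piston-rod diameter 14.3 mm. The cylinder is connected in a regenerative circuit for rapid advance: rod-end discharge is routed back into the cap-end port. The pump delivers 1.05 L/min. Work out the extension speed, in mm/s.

In regeneration the rod-end outflow joins the pump flow into the cap end, so the net volume the pump must supply per unit advance equals the rod cross-section area.
Rod cross-section A_rod = π/4 × (14.3 mm)² = 160.6 mm^2
v = Q_pump / A_rod

v ≈ 109 mm/s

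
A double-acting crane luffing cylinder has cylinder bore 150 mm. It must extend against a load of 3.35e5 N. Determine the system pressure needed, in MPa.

Cap-side area A_cap = π/4 × (150 mm)² = 17670 mm^2
P = F / A = 3.35e5 N / A

P ≈ 19.0 MPa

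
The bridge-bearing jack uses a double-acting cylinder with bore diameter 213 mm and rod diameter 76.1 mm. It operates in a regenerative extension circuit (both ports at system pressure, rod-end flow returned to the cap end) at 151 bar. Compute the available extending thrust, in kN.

F ≈ 68.7 kN

With equal pressure on both faces, forces on the annular region cancel; the net push is pressure × rod cross-section.
Rod cross-section A_rod = π/4 × (76.1 mm)² = 4548 mm^2
F = P × A_rod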